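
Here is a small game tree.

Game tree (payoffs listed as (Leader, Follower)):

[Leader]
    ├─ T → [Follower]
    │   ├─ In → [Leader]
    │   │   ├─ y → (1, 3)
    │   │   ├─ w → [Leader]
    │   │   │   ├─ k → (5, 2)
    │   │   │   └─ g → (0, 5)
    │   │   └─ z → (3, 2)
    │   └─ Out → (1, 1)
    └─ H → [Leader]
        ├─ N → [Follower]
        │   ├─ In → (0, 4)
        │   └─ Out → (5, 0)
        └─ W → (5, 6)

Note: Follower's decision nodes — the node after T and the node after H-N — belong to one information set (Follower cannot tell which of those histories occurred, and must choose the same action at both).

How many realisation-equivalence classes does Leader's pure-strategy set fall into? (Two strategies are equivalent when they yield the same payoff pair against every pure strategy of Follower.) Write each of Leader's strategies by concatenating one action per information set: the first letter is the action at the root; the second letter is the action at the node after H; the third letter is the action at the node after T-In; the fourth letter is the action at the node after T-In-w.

6

Leader has 24 pure strategies: TNyk, TNyg, TNwk, TNwg, TNzk, TNzg, TWyk, TWyg, TWwk, TWwg, TWzk, TWzg, HNyk, HNyg, HNwk, HNwg, HNzk, HNzg, HWyk, HWyg, HWwk, HWwg, HWzk, HWzg. Columns: In, Out.
{TNyk, TNyg, TWyk, TWyg} → row (1,3) (1,1)
{TNwk, TWwk} → row (5,2) (1,1)
{TNwg, TWwg} → row (0,5) (1,1)
{TNzk, TNzg, TWzk, TWzg} → row (3,2) (1,1)
{HNyk, HNyg, HNwk, HNwg, HNzk, HNzg} → row (0,4) (5,0)
{HWyk, HWyg, HWwk, HWwg, HWzk, HWzg} → row (5,6) (5,6)
That's 6 distinct rows out of 24 strategies.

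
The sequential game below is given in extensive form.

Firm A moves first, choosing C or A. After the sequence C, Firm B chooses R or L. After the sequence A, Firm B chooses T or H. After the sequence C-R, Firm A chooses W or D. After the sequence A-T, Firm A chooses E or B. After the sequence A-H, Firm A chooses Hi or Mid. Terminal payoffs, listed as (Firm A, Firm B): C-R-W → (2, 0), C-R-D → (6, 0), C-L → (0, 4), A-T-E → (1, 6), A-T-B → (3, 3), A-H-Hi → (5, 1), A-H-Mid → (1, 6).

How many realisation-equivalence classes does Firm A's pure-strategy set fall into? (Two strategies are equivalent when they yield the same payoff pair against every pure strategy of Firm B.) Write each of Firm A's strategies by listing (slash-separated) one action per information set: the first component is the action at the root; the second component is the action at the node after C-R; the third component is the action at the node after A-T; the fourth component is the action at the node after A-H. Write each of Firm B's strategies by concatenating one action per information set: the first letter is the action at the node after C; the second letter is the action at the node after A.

6

Firm A has 16 pure strategies: C/W/E/Hi, C/W/E/Mid, C/W/B/Hi, C/W/B/Mid, C/D/E/Hi, C/D/E/Mid, C/D/B/Hi, C/D/B/Mid, A/W/E/Hi, A/W/E/Mid, A/W/B/Hi, A/W/B/Mid, A/D/E/Hi, A/D/E/Mid, A/D/B/Hi, A/D/B/Mid. Columns: RT, RH, LT, LH.
{C/W/E/Hi, C/W/E/Mid, C/W/B/Hi, C/W/B/Mid} → row (2,0) (2,0) (0,4) (0,4)
{C/D/E/Hi, C/D/E/Mid, C/D/B/Hi, C/D/B/Mid} → row (6,0) (6,0) (0,4) (0,4)
{A/W/E/Hi, A/D/E/Hi} → row (1,6) (5,1) (1,6) (5,1)
{A/W/E/Mid, A/D/E/Mid} → row (1,6) (1,6) (1,6) (1,6)
{A/W/B/Hi, A/D/B/Hi} → row (3,3) (5,1) (3,3) (5,1)
{A/W/B/Mid, A/D/B/Mid} → row (3,3) (1,6) (3,3) (1,6)
That's 6 distinct rows out of 16 strategies.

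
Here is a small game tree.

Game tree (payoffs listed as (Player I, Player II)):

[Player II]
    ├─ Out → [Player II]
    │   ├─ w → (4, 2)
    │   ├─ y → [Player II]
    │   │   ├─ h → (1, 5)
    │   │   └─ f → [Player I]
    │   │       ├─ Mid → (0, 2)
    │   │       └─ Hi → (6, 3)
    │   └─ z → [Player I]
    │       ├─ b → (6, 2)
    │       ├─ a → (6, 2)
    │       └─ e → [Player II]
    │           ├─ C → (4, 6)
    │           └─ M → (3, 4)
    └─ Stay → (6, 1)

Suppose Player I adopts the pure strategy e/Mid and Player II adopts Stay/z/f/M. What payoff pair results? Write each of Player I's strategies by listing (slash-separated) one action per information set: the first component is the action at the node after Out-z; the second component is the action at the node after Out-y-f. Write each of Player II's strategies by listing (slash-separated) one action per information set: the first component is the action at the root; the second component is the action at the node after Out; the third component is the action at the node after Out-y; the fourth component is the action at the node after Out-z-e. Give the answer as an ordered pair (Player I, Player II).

Trace the play path from the root:
  Player II plays Stay
→ terminal payoff (6, 1).
(Player I's choice at the node after Out-z is never reached on this path, so it doesn't affect the outcome.)

(6, 1)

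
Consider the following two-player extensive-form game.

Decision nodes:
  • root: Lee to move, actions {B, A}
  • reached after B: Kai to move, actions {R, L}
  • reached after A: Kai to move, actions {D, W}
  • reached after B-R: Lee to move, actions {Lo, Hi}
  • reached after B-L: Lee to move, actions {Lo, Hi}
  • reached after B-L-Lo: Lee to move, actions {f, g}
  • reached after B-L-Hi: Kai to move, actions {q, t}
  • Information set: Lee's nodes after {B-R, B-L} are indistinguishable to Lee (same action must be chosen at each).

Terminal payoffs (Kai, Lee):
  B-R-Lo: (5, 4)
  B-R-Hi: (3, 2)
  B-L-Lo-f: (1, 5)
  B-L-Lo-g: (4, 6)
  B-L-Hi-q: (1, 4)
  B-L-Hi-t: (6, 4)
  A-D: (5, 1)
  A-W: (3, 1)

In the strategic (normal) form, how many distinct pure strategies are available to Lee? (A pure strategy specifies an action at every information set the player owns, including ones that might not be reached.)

Lee owns the root with actions {B, A} — two choices.
Lee owns the information set {B-R, B-L} with actions {Lo, Hi} — two choices.
Lee owns the node after B-L-Lo with actions {f, g} — two choices.
A pure strategy fixes one action at each information set independently, so the count is the product 2 × 2 × 2 = 8.

8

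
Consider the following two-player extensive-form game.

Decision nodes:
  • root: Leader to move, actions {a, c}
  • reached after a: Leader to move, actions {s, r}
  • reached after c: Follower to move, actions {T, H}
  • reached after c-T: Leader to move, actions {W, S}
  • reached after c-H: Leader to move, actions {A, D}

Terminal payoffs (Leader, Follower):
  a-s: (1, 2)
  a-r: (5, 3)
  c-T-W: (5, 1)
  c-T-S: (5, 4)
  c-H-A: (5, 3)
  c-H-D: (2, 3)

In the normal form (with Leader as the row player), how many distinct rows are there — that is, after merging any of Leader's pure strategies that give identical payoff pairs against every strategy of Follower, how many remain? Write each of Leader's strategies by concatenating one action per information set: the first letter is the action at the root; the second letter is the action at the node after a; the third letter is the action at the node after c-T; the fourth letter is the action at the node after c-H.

6

Leader has 16 pure strategies: asWA, asWD, asSA, asSD, arWA, arWD, arSA, arSD, csWA, csWD, csSA, csSD, crWA, crWD, crSA, crSD. Columns: T, H.
{asWA, asWD, asSA, asSD} → row (1,2) (1,2)
{arWA, arWD, arSA, arSD} → row (5,3) (5,3)
{csWA, crWA} → row (5,1) (5,3)
{csWD, crWD} → row (5,1) (2,3)
{csSA, crSA} → row (5,4) (5,3)
{csSD, crSD} → row (5,4) (2,3)
That's 6 distinct rows out of 16 strategies.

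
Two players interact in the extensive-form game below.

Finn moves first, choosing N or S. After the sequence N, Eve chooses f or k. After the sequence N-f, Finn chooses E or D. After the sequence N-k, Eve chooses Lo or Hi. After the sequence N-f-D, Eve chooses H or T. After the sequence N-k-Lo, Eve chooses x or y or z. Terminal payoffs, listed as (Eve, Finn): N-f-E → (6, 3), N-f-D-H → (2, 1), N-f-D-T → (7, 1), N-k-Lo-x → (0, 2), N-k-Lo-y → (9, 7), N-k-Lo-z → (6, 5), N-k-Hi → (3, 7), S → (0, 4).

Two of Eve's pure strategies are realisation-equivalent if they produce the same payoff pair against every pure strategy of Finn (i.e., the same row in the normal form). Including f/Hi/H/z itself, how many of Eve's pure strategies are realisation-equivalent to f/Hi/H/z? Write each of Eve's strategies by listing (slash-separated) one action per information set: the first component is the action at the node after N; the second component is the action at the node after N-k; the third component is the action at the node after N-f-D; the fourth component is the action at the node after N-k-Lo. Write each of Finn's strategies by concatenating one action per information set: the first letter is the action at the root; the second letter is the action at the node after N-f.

6

Row for f/Hi/H/z (columns NE, ND, SE, SD): (6,3) (2,1) (0,4) (0,4).
Under f/Hi/H/z, Eve's choice at the node after N-k and at the node after N-k-Lo can never be reached regardless of what Finn does, so varying those choices leaves every outcome unchanged.
Holding the reachable choices fixed and varying the unreachable ones freely already gives 2 × 3 = 6 equivalent strategies.
No other strategy reproduces this row, so those 6 are the full class: f/Lo/H/x, f/Lo/H/y, f/Lo/H/z, f/Hi/H/x, f/Hi/H/y, f/Hi/H/z.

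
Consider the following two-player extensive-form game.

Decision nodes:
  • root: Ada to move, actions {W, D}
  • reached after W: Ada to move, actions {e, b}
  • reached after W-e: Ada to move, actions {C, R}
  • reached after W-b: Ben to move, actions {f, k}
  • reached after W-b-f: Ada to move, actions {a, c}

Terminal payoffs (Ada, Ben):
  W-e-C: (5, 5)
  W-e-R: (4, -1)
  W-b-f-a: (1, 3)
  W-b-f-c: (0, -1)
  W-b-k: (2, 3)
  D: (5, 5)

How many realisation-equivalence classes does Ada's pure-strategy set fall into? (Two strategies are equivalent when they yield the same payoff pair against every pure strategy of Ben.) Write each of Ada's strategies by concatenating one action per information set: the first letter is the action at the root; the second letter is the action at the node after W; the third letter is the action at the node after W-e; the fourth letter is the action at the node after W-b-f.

4

Ada has 16 pure strategies: WeCa, WeCc, WeRa, WeRc, WbCa, WbCc, WbRa, WbRc, DeCa, DeCc, DeRa, DeRc, DbCa, DbCc, DbRa, DbRc. Columns: f, k.
{WeCa, WeCc, DeCa, DeCc, DeRa, DeRc, DbCa, DbCc, DbRa, DbRc} → row (5,5) (5,5)
{WeRa, WeRc} → row (4,-1) (4,-1)
{WbCa, WbRa} → row (1,3) (2,3)
{WbCc, WbRc} → row (0,-1) (2,3)
That's 4 distinct rows out of 16 strategies.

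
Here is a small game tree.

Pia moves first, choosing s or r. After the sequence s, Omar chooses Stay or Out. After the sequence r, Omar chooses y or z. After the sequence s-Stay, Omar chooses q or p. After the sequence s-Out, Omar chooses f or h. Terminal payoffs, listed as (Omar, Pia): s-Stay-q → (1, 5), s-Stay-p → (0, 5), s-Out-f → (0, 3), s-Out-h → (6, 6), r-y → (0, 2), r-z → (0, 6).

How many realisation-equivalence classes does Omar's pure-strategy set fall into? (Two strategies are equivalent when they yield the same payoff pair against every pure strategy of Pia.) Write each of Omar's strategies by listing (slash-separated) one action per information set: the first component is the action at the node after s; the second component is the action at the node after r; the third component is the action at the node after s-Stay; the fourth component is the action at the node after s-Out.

Omar has 16 pure strategies: Stay/y/q/f, Stay/y/q/h, Stay/y/p/f, Stay/y/p/h, Stay/z/q/f, Stay/z/q/h, Stay/z/p/f, Stay/z/p/h, Out/y/q/f, Out/y/q/h, Out/y/p/f, Out/y/p/h, Out/z/q/f, Out/z/q/h, Out/z/p/f, Out/z/p/h. Columns: s, r.
{Stay/y/q/f, Stay/y/q/h} → row (1,5) (0,2)
{Stay/y/p/f, Stay/y/p/h} → row (0,5) (0,2)
{Stay/z/q/f, Stay/z/q/h} → row (1,5) (0,6)
{Stay/z/p/f, Stay/z/p/h} → row (0,5) (0,6)
{Out/y/q/f, Out/y/p/f} → row (0,3) (0,2)
{Out/y/q/h, Out/y/p/h} → row (6,6) (0,2)
{Out/z/q/f, Out/z/p/f} → row (0,3) (0,6)
{Out/z/q/h, Out/z/p/h} → row (6,6) (0,6)
That's 8 distinct rows out of 16 strategies.

8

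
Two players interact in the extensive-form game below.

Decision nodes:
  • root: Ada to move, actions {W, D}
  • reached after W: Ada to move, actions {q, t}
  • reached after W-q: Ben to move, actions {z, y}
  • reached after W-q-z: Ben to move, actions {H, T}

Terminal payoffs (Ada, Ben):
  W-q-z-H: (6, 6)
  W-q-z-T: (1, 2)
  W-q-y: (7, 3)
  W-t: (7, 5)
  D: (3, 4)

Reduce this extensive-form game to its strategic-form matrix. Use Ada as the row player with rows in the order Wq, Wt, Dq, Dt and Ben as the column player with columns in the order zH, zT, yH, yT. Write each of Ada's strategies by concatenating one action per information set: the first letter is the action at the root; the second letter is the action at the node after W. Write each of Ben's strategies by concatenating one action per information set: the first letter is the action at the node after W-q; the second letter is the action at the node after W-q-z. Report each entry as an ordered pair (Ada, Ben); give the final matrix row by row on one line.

Wq: (6,6) (1,2) (7,3) (7,3) | Wt: (7,5) (7,5) (7,5) (7,5) | Dq: (3,4) (3,4) (3,4) (3,4) | Dt: (3,4) (3,4) (3,4) (3,4)

Row Wq: zH→(6,6), zT→(1,2), yH→(7,3), yT→(7,3)
Row Wt: zH→(7,5), zT→(7,5), yH→(7,5), yT→(7,5)
Row Dq: zH→(3,4), zT→(3,4), yH→(3,4), yT→(3,4)
Row Dt: zH→(3,4), zT→(3,4), yH→(3,4), yT→(3,4)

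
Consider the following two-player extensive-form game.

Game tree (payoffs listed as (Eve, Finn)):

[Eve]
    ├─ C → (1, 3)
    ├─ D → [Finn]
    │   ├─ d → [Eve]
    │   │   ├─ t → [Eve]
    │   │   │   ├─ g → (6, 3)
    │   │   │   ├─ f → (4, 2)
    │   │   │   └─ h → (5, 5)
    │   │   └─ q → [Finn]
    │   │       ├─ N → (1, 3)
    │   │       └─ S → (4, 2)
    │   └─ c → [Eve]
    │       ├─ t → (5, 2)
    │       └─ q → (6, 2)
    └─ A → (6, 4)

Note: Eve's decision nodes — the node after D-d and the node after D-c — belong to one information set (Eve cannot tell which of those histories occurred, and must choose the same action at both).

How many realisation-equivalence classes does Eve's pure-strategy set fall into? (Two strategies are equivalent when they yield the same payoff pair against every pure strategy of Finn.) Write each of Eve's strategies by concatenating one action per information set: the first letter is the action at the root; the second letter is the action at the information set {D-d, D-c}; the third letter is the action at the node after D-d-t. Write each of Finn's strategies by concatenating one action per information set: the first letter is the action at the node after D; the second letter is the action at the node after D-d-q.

Eve has 18 pure strategies: Ctg, Ctf, Cth, Cqg, Cqf, Cqh, Dtg, Dtf, Dth, Dqg, Dqf, Dqh, Atg, Atf, Ath, Aqg, Aqf, Aqh. Columns: dN, dS, cN, cS.
{Ctg, Ctf, Cth, Cqg, Cqf, Cqh} → row (1,3) (1,3) (1,3) (1,3)
{Dtg} → row (6,3) (6,3) (5,2) (5,2)
{Dtf} → row (4,2) (4,2) (5,2) (5,2)
{Dth} → row (5,5) (5,5) (5,2) (5,2)
{Dqg, Dqf, Dqh} → row (1,3) (4,2) (6,2) (6,2)
{Atg, Atf, Ath, Aqg, Aqf, Aqh} → row (6,4) (6,4) (6,4) (6,4)
That's 6 distinct rows out of 18 strategies.

6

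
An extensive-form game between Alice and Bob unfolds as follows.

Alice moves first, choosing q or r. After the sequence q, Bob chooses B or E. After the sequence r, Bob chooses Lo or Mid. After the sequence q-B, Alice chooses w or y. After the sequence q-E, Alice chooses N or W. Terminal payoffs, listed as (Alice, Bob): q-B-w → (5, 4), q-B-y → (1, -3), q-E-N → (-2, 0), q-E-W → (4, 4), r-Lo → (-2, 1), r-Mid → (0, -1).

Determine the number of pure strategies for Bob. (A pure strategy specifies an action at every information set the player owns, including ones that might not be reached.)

4

Bob owns the node after q with actions {B, E} — two choices.
Bob owns the node after r with actions {Lo, Mid} — two choices.
A pure strategy fixes one action at each information set independently, so the count is the product 2 × 2 = 4.
(For reference, Alice has 8 pure strategies, giving a 4×8 normal-form matrix.)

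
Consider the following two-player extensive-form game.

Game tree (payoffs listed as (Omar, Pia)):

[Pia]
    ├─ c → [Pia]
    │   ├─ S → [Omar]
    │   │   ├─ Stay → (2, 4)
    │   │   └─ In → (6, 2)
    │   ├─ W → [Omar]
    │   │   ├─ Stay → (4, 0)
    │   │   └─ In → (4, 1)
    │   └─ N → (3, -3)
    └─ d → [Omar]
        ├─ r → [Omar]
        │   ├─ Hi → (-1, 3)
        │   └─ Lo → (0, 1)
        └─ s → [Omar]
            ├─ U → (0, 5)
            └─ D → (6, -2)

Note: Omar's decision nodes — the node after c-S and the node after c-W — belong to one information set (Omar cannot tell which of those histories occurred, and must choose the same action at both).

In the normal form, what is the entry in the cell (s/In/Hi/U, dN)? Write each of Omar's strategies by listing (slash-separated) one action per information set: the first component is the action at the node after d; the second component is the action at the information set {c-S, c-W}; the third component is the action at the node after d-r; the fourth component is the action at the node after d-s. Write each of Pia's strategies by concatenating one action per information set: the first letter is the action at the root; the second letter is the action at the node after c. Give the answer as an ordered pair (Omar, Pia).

Trace the play path from the root:
  Pia plays d
  Omar plays s at [d]
  Omar plays U at [d-s]
→ terminal payoff (0, 5).
(Omar's choice at the information set {c-S, c-W} is never reached on this path, so it doesn't affect the outcome.)

(0, 5)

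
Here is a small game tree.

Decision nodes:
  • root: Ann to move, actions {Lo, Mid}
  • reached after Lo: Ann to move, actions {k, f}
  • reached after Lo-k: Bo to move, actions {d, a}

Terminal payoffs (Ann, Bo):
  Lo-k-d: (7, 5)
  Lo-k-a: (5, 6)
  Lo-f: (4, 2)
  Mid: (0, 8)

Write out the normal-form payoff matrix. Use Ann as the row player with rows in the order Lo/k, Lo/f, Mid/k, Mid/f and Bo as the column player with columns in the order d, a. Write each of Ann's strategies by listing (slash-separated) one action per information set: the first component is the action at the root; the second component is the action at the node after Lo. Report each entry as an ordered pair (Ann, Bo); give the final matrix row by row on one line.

Row Lo/k: d→(7,5), a→(5,6)
Row Lo/f: d→(4,2), a→(4,2)
Row Mid/k: d→(0,8), a→(0,8)
Row Mid/f: d→(0,8), a→(0,8)

Lo/k: (7,5) (5,6) | Lo/f: (4,2) (4,2) | Mid/k: (0,8) (0,8) | Mid/f: (0,8) (0,8)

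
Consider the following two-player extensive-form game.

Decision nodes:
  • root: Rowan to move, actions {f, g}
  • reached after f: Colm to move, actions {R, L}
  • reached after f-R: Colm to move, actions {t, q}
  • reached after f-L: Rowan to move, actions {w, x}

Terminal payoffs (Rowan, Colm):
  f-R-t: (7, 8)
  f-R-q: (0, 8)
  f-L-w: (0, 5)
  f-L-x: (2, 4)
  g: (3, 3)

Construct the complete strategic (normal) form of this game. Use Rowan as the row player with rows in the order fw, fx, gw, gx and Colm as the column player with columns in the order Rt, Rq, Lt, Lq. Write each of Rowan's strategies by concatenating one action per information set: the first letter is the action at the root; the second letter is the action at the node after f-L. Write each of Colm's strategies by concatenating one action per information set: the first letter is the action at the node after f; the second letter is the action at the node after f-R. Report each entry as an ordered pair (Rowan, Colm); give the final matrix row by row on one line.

Row fw: Rt→(7,8), Rq→(0,8), Lt→(0,5), Lq→(0,5)
Row fx: Rt→(7,8), Rq→(0,8), Lt→(2,4), Lq→(2,4)
Row gw: Rt→(3,3), Rq→(3,3), Lt→(3,3), Lq→(3,3)
Row gx: Rt→(3,3), Rq→(3,3), Lt→(3,3), Lq→(3,3)

fw: (7,8) (0,8) (0,5) (0,5) | fx: (7,8) (0,8) (2,4) (2,4) | gw: (3,3) (3,3) (3,3) (3,3) | gx: (3,3) (3,3) (3,3) (3,3)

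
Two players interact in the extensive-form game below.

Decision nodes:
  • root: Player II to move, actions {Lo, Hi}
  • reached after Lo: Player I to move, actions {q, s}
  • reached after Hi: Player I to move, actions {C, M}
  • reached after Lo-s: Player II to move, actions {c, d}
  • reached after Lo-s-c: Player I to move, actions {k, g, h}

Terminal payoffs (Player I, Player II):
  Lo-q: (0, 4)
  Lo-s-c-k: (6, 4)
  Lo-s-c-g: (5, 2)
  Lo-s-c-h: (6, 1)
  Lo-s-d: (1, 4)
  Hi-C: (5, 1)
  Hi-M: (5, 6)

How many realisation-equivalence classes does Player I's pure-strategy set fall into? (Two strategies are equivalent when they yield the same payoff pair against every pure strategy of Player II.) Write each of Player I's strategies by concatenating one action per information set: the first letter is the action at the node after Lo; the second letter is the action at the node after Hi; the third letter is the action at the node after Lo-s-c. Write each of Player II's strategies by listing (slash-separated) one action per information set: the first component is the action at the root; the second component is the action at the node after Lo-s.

8

Player I has 12 pure strategies: qCk, qCg, qCh, qMk, qMg, qMh, sCk, sCg, sCh, sMk, sMg, sMh. Columns: Lo/c, Lo/d, Hi/c, Hi/d.
{qCk, qCg, qCh} → row (0,4) (0,4) (5,1) (5,1)
{qMk, qMg, qMh} → row (0,4) (0,4) (5,6) (5,6)
{sCk} → row (6,4) (1,4) (5,1) (5,1)
{sCg} → row (5,2) (1,4) (5,1) (5,1)
{sCh} → row (6,1) (1,4) (5,1) (5,1)
{sMk} → row (6,4) (1,4) (5,6) (5,6)
{sMg} → row (5,2) (1,4) (5,6) (5,6)
{sMh} → row (6,1) (1,4) (5,6) (5,6)
That's 8 distinct rows out of 12 strategies.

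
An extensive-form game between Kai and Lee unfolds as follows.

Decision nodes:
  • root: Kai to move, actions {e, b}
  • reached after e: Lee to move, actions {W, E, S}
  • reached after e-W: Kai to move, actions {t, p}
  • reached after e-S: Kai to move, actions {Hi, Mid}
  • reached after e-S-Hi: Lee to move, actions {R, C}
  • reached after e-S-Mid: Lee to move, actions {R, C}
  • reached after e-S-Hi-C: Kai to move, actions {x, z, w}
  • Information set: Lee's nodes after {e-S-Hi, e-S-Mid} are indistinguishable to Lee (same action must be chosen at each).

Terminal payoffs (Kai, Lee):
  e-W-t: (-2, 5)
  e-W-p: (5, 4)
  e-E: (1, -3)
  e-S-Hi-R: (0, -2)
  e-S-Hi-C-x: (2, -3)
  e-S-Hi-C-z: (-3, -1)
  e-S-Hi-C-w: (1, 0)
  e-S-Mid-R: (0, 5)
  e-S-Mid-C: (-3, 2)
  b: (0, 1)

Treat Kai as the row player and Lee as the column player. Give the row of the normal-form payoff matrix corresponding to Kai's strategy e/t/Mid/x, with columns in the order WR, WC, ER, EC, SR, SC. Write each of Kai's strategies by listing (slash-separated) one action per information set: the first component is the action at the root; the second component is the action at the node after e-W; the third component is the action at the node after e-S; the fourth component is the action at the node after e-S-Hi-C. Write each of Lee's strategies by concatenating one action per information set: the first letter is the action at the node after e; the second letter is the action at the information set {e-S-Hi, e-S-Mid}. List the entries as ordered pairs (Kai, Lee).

vs WR: Kai plays e → Lee plays W at [e] → Kai plays t at [e-W] → (-2, 5)
vs WC: Kai plays e → Lee plays W at [e] → Kai plays t at [e-W] → (-2, 5)
vs ER: Kai plays e → Lee plays E at [e] → (1, -3)
vs EC: Kai plays e → Lee plays E at [e] → (1, -3)
vs SR: Kai plays e → Lee plays S at [e] → Kai plays Mid at [e-S] → Lee plays R at [e-S-Mid] → (0, 5)
vs SC: Kai plays e → Lee plays S at [e] → Kai plays Mid at [e-S] → Lee plays C at [e-S-Mid] → (-3, 2)

(-2,5) (-2,5) (1,-3) (1,-3) (0,5) (-3,2)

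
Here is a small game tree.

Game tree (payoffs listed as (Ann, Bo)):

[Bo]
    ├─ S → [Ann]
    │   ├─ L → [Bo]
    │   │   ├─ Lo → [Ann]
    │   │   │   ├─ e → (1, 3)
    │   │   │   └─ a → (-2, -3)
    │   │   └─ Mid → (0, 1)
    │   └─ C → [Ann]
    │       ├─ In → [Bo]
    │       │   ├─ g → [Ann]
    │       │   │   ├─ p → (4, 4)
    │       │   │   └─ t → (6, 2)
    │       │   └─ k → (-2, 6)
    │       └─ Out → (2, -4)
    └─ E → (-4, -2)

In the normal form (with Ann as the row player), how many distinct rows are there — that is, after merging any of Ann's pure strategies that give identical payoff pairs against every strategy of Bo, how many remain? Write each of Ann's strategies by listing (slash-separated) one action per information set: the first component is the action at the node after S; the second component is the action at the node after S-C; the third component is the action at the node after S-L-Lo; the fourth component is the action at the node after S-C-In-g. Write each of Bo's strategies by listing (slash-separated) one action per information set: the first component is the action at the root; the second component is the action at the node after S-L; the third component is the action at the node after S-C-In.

Ann has 16 pure strategies: L/In/e/p, L/In/e/t, L/In/a/p, L/In/a/t, L/Out/e/p, L/Out/e/t, L/Out/a/p, L/Out/a/t, C/In/e/p, C/In/e/t, C/In/a/p, C/In/a/t, C/Out/e/p, C/Out/e/t, C/Out/a/p, C/Out/a/t. Columns: S/Lo/g, S/Lo/k, S/Mid/g, S/Mid/k, E/Lo/g, E/Lo/k, E/Mid/g, E/Mid/k.
{L/In/e/p, L/In/e/t, L/Out/e/p, L/Out/e/t} → row (1,3) (1,3) (0,1) (0,1) (-4,-2) (-4,-2) (-4,-2) (-4,-2)
{L/In/a/p, L/In/a/t, L/Out/a/p, L/Out/a/t} → row (-2,-3) (-2,-3) (0,1) (0,1) (-4,-2) (-4,-2) (-4,-2) (-4,-2)
{C/In/e/p, C/In/a/p} → row (4,4) (-2,6) (4,4) (-2,6) (-4,-2) (-4,-2) (-4,-2) (-4,-2)
{C/In/e/t, C/In/a/t} → row (6,2) (-2,6) (6,2) (-2,6) (-4,-2) (-4,-2) (-4,-2) (-4,-2)
{C/Out/e/p, C/Out/e/t, C/Out/a/p, C/Out/a/t} → row (2,-4) (2,-4) (2,-4) (2,-4) (-4,-2) (-4,-2) (-4,-2) (-4,-2)
That's 5 distinct rows out of 16 strategies.

5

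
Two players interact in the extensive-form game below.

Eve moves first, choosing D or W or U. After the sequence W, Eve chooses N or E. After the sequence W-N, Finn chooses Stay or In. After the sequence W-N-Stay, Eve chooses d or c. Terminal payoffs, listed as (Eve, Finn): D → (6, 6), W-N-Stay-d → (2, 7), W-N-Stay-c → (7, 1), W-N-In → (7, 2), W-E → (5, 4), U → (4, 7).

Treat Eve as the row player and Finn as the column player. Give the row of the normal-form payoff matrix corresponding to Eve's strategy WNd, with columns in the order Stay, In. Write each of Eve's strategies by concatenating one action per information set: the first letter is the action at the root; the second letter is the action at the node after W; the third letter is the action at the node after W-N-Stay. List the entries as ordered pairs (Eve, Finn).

(2,7) (7,2)

vs Stay: Eve plays W → Eve plays N at [W] → Finn plays Stay at [W-N] → Eve plays d at [W-N-Stay] → (2, 7)
vs In: Eve plays W → Eve plays N at [W] → Finn plays In at [W-N] → (7, 2)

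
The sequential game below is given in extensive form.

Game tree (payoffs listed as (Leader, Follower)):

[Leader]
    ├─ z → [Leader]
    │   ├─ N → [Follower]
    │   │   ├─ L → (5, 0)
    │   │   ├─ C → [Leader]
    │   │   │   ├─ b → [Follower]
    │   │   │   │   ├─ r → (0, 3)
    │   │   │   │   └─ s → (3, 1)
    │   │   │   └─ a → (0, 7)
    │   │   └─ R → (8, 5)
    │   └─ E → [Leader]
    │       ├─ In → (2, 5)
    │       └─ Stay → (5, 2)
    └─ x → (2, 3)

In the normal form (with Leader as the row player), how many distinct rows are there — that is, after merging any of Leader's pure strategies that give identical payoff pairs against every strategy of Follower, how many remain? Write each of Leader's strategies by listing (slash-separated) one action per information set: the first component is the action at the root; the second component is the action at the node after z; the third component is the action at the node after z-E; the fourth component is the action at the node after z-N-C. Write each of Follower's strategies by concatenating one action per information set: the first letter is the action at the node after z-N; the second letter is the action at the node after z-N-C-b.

5

Leader has 16 pure strategies: z/N/In/b, z/N/In/a, z/N/Stay/b, z/N/Stay/a, z/E/In/b, z/E/In/a, z/E/Stay/b, z/E/Stay/a, x/N/In/b, x/N/In/a, x/N/Stay/b, x/N/Stay/a, x/E/In/b, x/E/In/a, x/E/Stay/b, x/E/Stay/a. Columns: Lr, Ls, Cr, Cs, Rr, Rs.
{z/N/In/b, z/N/Stay/b} → row (5,0) (5,0) (0,3) (3,1) (8,5) (8,5)
{z/N/In/a, z/N/Stay/a} → row (5,0) (5,0) (0,7) (0,7) (8,5) (8,5)
{z/E/In/b, z/E/In/a} → row (2,5) (2,5) (2,5) (2,5) (2,5) (2,5)
{z/E/Stay/b, z/E/Stay/a} → row (5,2) (5,2) (5,2) (5,2) (5,2) (5,2)
{x/N/In/b, x/N/In/a, x/N/Stay/b, x/N/Stay/a, x/E/In/b, x/E/In/a, x/E/Stay/b, x/E/Stay/a} → row (2,3) (2,3) (2,3) (2,3) (2,3) (2,3)
That's 5 distinct rows out of 16 strategies.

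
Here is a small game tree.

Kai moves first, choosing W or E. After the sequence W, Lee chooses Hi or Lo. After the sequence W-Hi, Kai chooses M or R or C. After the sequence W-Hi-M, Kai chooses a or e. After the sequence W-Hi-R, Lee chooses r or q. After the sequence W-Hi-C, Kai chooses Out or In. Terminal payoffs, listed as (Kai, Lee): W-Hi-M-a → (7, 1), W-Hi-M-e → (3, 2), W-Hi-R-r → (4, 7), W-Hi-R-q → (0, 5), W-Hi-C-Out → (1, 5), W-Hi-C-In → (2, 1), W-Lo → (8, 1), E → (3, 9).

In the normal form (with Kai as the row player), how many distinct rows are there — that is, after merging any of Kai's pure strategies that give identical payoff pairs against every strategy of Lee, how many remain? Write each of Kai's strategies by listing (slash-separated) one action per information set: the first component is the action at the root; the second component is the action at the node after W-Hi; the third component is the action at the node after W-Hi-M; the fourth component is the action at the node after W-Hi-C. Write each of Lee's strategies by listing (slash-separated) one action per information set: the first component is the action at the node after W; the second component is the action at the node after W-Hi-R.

Kai has 24 pure strategies: W/M/a/Out, W/M/a/In, W/M/e/Out, W/M/e/In, W/R/a/Out, W/R/a/In, W/R/e/Out, W/R/e/In, W/C/a/Out, W/C/a/In, W/C/e/Out, W/C/e/In, E/M/a/Out, E/M/a/In, E/M/e/Out, E/M/e/In, E/R/a/Out, E/R/a/In, E/R/e/Out, E/R/e/In, E/C/a/Out, E/C/a/In, E/C/e/Out, E/C/e/In. Columns: Hi/r, Hi/q, Lo/r, Lo/q.
{W/M/a/Out, W/M/a/In} → row (7,1) (7,1) (8,1) (8,1)
{W/M/e/Out, W/M/e/In} → row (3,2) (3,2) (8,1) (8,1)
{W/R/a/Out, W/R/a/In, W/R/e/Out, W/R/e/In} → row (4,7) (0,5) (8,1) (8,1)
{W/C/a/Out, W/C/e/Out} → row (1,5) (1,5) (8,1) (8,1)
{W/C/a/In, W/C/e/In} → row (2,1) (2,1) (8,1) (8,1)
{E/M/a/Out, E/M/a/In, E/M/e/Out, E/M/e/In, E/R/a/Out, E/R/a/In, E/R/e/Out, E/R/e/In, E/C/a/Out, E/C/a/In, E/C/e/Out, E/C/e/In} → row (3,9) (3,9) (3,9) (3,9)
That's 6 distinct rows out of 24 strategies.

6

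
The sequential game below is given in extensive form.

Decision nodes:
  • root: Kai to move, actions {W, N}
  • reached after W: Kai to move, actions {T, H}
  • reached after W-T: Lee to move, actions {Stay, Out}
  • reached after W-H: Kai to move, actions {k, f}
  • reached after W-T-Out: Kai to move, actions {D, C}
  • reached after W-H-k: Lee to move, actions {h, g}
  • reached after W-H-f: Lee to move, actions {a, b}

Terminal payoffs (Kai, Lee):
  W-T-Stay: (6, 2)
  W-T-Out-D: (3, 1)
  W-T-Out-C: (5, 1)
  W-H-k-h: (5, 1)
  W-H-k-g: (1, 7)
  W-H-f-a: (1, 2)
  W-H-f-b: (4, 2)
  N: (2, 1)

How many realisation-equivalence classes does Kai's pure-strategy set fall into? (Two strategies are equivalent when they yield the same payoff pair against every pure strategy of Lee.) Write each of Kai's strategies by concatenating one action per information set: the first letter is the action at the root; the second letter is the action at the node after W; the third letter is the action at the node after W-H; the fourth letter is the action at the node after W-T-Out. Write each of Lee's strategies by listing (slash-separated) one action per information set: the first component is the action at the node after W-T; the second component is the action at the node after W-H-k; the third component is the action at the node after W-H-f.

Kai has 16 pure strategies: WTkD, WTkC, WTfD, WTfC, WHkD, WHkC, WHfD, WHfC, NTkD, NTkC, NTfD, NTfC, NHkD, NHkC, NHfD, NHfC. Columns: Stay/h/a, Stay/h/b, Stay/g/a, Stay/g/b, Out/h/a, Out/h/b, Out/g/a, Out/g/b.
{WTkD, WTfD} → row (6,2) (6,2) (6,2) (6,2) (3,1) (3,1) (3,1) (3,1)
{WTkC, WTfC} → row (6,2) (6,2) (6,2) (6,2) (5,1) (5,1) (5,1) (5,1)
{WHkD, WHkC} → row (5,1) (5,1) (1,7) (1,7) (5,1) (5,1) (1,7) (1,7)
{WHfD, WHfC} → row (1,2) (4,2) (1,2) (4,2) (1,2) (4,2) (1,2) (4,2)
{NTkD, NTkC, NTfD, NTfC, NHkD, NHkC, NHfD, NHfC} → row (2,1) (2,1) (2,1) (2,1) (2,1) (2,1) (2,1) (2,1)
That's 5 distinct rows out of 16 strategies.

5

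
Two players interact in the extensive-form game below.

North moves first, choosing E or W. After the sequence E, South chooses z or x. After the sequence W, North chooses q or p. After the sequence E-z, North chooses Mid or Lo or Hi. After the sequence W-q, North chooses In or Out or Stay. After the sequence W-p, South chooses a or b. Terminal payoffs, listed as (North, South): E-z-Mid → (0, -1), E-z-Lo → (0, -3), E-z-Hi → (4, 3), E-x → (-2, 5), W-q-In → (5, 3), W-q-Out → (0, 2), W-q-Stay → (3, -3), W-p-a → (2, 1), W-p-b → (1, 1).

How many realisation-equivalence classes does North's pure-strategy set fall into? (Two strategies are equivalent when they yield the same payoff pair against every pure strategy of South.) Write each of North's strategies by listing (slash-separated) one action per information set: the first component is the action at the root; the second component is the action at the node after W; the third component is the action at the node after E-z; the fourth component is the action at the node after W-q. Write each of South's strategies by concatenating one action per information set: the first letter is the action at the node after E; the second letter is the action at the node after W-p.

7

North has 36 pure strategies: E/q/Mid/In, E/q/Mid/Out, E/q/Mid/Stay, E/q/Lo/In, E/q/Lo/Out, E/q/Lo/Stay, E/q/Hi/In, E/q/Hi/Out, E/q/Hi/Stay, E/p/Mid/In, E/p/Mid/Out, E/p/Mid/Stay, E/p/Lo/In, E/p/Lo/Out, E/p/Lo/Stay, E/p/Hi/In, E/p/Hi/Out, E/p/Hi/Stay, W/q/Mid/In, W/q/Mid/Out, W/q/Mid/Stay, W/q/Lo/In, W/q/Lo/Out, W/q/Lo/Stay, W/q/Hi/In, W/q/Hi/Out, W/q/Hi/Stay, W/p/Mid/In, W/p/Mid/Out, W/p/Mid/Stay, W/p/Lo/In, W/p/Lo/Out, W/p/Lo/Stay, W/p/Hi/In, W/p/Hi/Out, W/p/Hi/Stay. Columns: za, zb, xa, xb.
{E/q/Mid/In, E/q/Mid/Out, E/q/Mid/Stay, E/p/Mid/In, E/p/Mid/Out, E/p/Mid/Stay} → row (0,-1) (0,-1) (-2,5) (-2,5)
{E/q/Lo/In, E/q/Lo/Out, E/q/Lo/Stay, E/p/Lo/In, E/p/Lo/Out, E/p/Lo/Stay} → row (0,-3) (0,-3) (-2,5) (-2,5)
{E/q/Hi/In, E/q/Hi/Out, E/q/Hi/Stay, E/p/Hi/In, E/p/Hi/Out, E/p/Hi/Stay} → row (4,3) (4,3) (-2,5) (-2,5)
{W/q/Mid/In, W/q/Lo/In, W/q/Hi/In} → row (5,3) (5,3) (5,3) (5,3)
{W/q/Mid/Out, W/q/Lo/Out, W/q/Hi/Out} → row (0,2) (0,2) (0,2) (0,2)
{W/q/Mid/Stay, W/q/Lo/Stay, W/q/Hi/Stay} → row (3,-3) (3,-3) (3,-3) (3,-3)
{W/p/Mid/In, W/p/Mid/Out, W/p/Mid/Stay, W/p/Lo/In, W/p/Lo/Out, W/p/Lo/Stay, W/p/Hi/In, W/p/Hi/Out, W/p/Hi/Stay} → row (2,1) (1,1) (2,1) (1,1)
That's 7 distinct rows out of 36 strategies.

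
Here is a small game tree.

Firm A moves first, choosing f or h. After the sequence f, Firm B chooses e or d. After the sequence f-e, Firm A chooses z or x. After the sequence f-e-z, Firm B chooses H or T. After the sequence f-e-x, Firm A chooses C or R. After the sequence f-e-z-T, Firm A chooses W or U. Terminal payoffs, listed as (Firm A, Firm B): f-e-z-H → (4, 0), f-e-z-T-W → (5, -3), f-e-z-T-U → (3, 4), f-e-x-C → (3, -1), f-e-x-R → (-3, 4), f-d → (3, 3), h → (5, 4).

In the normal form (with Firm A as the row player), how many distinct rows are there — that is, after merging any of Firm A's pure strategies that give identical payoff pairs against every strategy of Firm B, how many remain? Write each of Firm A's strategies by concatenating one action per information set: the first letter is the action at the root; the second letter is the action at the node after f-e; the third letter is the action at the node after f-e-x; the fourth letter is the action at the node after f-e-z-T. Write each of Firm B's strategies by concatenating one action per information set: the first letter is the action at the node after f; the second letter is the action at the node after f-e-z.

Firm A has 16 pure strategies: fzCW, fzCU, fzRW, fzRU, fxCW, fxCU, fxRW, fxRU, hzCW, hzCU, hzRW, hzRU, hxCW, hxCU, hxRW, hxRU. Columns: eH, eT, dH, dT.
{fzCW, fzRW} → row (4,0) (5,-3) (3,3) (3,3)
{fzCU, fzRU} → row (4,0) (3,4) (3,3) (3,3)
{fxCW, fxCU} → row (3,-1) (3,-1) (3,3) (3,3)
{fxRW, fxRU} → row (-3,4) (-3,4) (3,3) (3,3)
{hzCW, hzCU, hzRW, hzRU, hxCW, hxCU, hxRW, hxRU} → row (5,4) (5,4) (5,4) (5,4)
That's 5 distinct rows out of 16 strategies.

5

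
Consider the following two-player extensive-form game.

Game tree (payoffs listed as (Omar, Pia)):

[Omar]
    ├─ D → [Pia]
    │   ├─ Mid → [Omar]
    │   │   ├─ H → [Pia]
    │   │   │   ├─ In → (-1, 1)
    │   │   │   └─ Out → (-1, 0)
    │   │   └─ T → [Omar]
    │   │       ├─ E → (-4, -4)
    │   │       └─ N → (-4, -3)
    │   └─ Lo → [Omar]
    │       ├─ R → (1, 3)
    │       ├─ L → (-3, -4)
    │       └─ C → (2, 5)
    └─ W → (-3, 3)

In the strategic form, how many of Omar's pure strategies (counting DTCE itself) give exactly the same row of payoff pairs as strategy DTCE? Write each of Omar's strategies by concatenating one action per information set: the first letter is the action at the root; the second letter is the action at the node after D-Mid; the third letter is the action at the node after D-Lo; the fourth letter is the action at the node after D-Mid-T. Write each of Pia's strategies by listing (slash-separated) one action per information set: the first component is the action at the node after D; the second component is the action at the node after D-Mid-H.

Row for DTCE (columns Mid/In, Mid/Out, Lo/In, Lo/Out): (-4,-4) (-4,-4) (2,5) (2,5).
Every one of Omar's information sets is on the play path for some reply by Pia when Omar follows DTCE.
Changing the action at any of them therefore changes at least one column, so only DTCE itself gives this row.

1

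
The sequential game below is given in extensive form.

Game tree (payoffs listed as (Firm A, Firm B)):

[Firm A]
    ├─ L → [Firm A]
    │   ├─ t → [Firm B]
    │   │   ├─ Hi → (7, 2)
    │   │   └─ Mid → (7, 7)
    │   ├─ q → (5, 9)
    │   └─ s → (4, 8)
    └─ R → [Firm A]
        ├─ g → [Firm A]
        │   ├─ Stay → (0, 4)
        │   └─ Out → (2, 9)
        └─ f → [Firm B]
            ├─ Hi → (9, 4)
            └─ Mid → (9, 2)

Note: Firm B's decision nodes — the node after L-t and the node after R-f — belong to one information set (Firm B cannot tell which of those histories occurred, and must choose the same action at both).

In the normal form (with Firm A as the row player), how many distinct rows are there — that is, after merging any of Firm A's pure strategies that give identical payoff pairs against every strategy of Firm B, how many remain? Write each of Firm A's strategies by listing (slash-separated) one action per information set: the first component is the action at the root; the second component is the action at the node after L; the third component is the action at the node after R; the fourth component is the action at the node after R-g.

Firm A has 24 pure strategies: L/t/g/Stay, L/t/g/Out, L/t/f/Stay, L/t/f/Out, L/q/g/Stay, L/q/g/Out, L/q/f/Stay, L/q/f/Out, L/s/g/Stay, L/s/g/Out, L/s/f/Stay, L/s/f/Out, R/t/g/Stay, R/t/g/Out, R/t/f/Stay, R/t/f/Out, R/q/g/Stay, R/q/g/Out, R/q/f/Stay, R/q/f/Out, R/s/g/Stay, R/s/g/Out, R/s/f/Stay, R/s/f/Out. Columns: Hi, Mid.
{L/t/g/Stay, L/t/g/Out, L/t/f/Stay, L/t/f/Out} → row (7,2) (7,7)
{L/q/g/Stay, L/q/g/Out, L/q/f/Stay, L/q/f/Out} → row (5,9) (5,9)
{L/s/g/Stay, L/s/g/Out, L/s/f/Stay, L/s/f/Out} → row (4,8) (4,8)
{R/t/g/Stay, R/q/g/Stay, R/s/g/Stay} → row (0,4) (0,4)
{R/t/g/Out, R/q/g/Out, R/s/g/Out} → row (2,9) (2,9)
{R/t/f/Stay, R/t/f/Out, R/q/f/Stay, R/q/f/Out, R/s/f/Stay, R/s/f/Out} → row (9,4) (9,2)
That's 6 distinct rows out of 24 strategies.

6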